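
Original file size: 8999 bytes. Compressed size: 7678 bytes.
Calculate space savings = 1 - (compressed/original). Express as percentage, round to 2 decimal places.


ratio = compressed/original = 7678/8999 = 0.853206
savings = 1 - ratio = 1 - 0.853206 = 0.146794
as a percentage: 0.146794 * 100 = 14.68%

Space savings = 1 - 7678/8999 = 14.68%


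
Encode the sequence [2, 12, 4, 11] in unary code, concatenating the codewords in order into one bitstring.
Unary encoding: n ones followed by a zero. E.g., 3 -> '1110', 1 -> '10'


Encode each number as n ones followed by a terminating 0:
  2 -> 110 (3 bits)
  12 -> 1111111111110 (13 bits)
  4 -> 11110 (5 bits)
  11 -> 111111111110 (12 bits)
Total length = 3 + 13 + 5 + 12 = 33 bits.

Unary([2, 12, 4, 11]) = 110111111111111011110111111111110 (33 bits)


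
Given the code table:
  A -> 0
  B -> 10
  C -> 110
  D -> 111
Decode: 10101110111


Decoding:
10 -> B
10 -> B
111 -> D
0 -> A
111 -> D


Result: BBDAD


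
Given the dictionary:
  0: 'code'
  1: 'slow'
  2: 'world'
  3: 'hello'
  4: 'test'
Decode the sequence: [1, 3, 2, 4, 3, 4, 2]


Look up each index in the dictionary:
  1 -> 'slow'
  3 -> 'hello'
  2 -> 'world'
  4 -> 'test'
  3 -> 'hello'
  4 -> 'test'
  2 -> 'world'

Decoded: "slow hello world test hello test world"


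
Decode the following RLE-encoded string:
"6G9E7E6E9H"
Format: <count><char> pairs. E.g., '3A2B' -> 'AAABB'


Expanding each <count><char> pair:
  6G -> 'GGGGGG'
  9E -> 'EEEEEEEEE'
  7E -> 'EEEEEEE'
  6E -> 'EEEEEE'
  9H -> 'HHHHHHHHH'

Decoded = GGGGGGEEEEEEEEEEEEEEEEEEEEEEHHHHHHHHH


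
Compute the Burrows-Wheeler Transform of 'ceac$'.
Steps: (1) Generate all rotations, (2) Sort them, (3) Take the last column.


Rotations (sorted):
  0: $ceac -> last char: c
  1: ac$ce -> last char: e
  2: c$cea -> last char: a
  3: ceac$ -> last char: $
  4: eac$c -> last char: c


BWT = cea$c


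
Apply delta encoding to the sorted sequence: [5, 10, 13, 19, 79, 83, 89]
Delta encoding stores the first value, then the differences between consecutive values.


First value: 5
Deltas:
  10 - 5 = 5
  13 - 10 = 3
  19 - 13 = 6
  79 - 19 = 60
  83 - 79 = 4
  89 - 83 = 6


Delta encoded: [5, 5, 3, 6, 60, 4, 6]


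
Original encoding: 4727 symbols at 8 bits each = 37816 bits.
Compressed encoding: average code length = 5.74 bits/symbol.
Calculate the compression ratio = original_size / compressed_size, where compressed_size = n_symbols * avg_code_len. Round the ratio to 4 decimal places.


original_size = n_symbols * orig_bits = 4727 * 8 = 37816 bits
compressed_size = n_symbols * avg_code_len = 4727 * 5.74 = 27132.98 bits
ratio = original_size / compressed_size = 37816 / 27132.98 = 1.3937

Compression ratio = 1.3937


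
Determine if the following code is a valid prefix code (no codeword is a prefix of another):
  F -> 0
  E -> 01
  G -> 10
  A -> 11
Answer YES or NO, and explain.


Checking each pair (does one codeword prefix another?):
  F='0' vs E='01': prefix -- VIOLATION

NO -- this is NOT a valid prefix code. F (0) is a prefix of E (01).


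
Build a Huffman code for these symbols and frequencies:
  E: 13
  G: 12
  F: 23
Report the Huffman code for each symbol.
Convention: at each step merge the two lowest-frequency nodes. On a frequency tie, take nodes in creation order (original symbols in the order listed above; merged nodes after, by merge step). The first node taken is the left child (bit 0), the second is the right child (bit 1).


Huffman tree construction:
Step 1: Merge G(12) + E(13) = 25
Step 2: Merge F(23) + (G+E)(25) = 48
Read each symbol's code off the tree from the root (left child = 0, right child = 1).

Codes:
  E: 11 (length 2)
  G: 10 (length 2)
  F: 0 (length 1)
Average code length: 73/48 = 1.5208 bits/symbol


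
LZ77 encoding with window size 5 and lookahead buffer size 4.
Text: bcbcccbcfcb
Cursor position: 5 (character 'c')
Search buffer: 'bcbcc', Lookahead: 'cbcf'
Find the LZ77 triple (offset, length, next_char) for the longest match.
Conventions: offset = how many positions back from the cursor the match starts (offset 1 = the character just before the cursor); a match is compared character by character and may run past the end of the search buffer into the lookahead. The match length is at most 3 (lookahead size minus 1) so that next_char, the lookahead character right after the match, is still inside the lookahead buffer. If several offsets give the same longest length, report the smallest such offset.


Try each offset into the search buffer:
  offset=1 (pos 4, char 'c'): match length 1
  offset=2 (pos 3, char 'c'): match length 1
  offset=3 (pos 2, char 'b'): match length 0
  offset=4 (pos 1, char 'c'): match length 3
  offset=5 (pos 0, char 'b'): match length 0
Longest match has length 3 at offset 4.
next_char = character at position 5 + 3 = 8 -> 'f'

Best match: offset=4, length=3 (matching 'cbc' starting at position 1)
LZ77 triple: (4, 3, 'f')


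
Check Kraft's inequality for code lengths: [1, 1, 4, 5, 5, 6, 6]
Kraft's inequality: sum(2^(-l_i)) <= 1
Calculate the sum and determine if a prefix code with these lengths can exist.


Sum = 2^(-1) + 2^(-1) + 2^(-4) + 2^(-5) + 2^(-5) + 2^(-6) + 2^(-6)
    = 0.5 + 0.5 + 0.0625 + 0.03125 + 0.03125 + 0.015625 + 0.015625
    = 74/64 = 1.15625
Since 1.15625 > 1, Kraft's inequality is NOT satisfied.
A prefix code with these lengths CANNOT exist.

Kraft sum = 1.15625. Not satisfied.


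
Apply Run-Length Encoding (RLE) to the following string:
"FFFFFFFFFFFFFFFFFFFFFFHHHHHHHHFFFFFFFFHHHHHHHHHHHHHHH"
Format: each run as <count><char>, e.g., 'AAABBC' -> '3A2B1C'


Scanning runs left to right:
  i=0: run of 'F' x 22 -> '22F'
  i=22: run of 'H' x 8 -> '8H'
  i=30: run of 'F' x 8 -> '8F'
  i=38: run of 'H' x 15 -> '15H'

RLE = 22F8H8F15H


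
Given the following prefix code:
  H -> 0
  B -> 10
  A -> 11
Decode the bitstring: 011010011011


Decoding step by step:
Bits 0 -> H
Bits 11 -> A
Bits 0 -> H
Bits 10 -> B
Bits 0 -> H
Bits 11 -> A
Bits 0 -> H
Bits 11 -> A


Decoded message: HAHBHAHA


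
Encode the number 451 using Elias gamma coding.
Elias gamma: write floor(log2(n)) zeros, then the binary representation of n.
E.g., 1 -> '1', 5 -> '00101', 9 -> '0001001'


num_bits = floor(log2(451)) + 1 = 9
leading_zeros = num_bits - 1 = 8
binary(451) = 111000011

Elias gamma(451) = '00000000' + '111000011' = 00000000111000011 (17 bits)


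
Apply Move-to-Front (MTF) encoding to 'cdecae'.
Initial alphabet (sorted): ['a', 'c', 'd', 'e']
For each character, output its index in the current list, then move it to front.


MTF encoding:
'c': index 1 in ['a', 'c', 'd', 'e'] -> ['c', 'a', 'd', 'e']
'd': index 2 in ['c', 'a', 'd', 'e'] -> ['d', 'c', 'a', 'e']
'e': index 3 in ['d', 'c', 'a', 'e'] -> ['e', 'd', 'c', 'a']
'c': index 2 in ['e', 'd', 'c', 'a'] -> ['c', 'e', 'd', 'a']
'a': index 3 in ['c', 'e', 'd', 'a'] -> ['a', 'c', 'e', 'd']
'e': index 2 in ['a', 'c', 'e', 'd'] -> ['e', 'a', 'c', 'd']


Output: [1, 2, 3, 2, 3, 2]


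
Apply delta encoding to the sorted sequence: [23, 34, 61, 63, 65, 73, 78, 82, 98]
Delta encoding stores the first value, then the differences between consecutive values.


First value: 23
Deltas:
  34 - 23 = 11
  61 - 34 = 27
  63 - 61 = 2
  65 - 63 = 2
  73 - 65 = 8
  78 - 73 = 5
  82 - 78 = 4
  98 - 82 = 16


Delta encoded: [23, 11, 27, 2, 2, 8, 5, 4, 16]


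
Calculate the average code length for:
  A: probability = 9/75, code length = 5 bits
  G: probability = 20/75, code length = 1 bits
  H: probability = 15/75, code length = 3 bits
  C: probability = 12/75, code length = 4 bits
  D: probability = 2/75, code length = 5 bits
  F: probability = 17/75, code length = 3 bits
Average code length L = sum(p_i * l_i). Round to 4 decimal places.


Weighted contributions p_i * l_i:
  A: (9/75) * 5 = 45/75
  G: (20/75) * 1 = 20/75
  H: (15/75) * 3 = 45/75
  C: (12/75) * 4 = 48/75
  D: (2/75) * 5 = 10/75
  F: (17/75) * 3 = 51/75
Sum = (45 + 20 + 45 + 48 + 10 + 51)/75 = 219/75

L = 219/75 = 2.9200 bits/symbol


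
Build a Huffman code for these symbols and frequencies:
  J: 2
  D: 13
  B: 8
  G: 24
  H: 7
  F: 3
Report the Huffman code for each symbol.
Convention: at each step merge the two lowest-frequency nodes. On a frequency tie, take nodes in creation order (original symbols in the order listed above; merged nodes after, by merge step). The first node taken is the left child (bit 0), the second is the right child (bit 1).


Huffman tree construction:
Step 1: Merge J(2) + F(3) = 5
Step 2: Merge (J+F)(5) + H(7) = 12
Step 3: Merge B(8) + ((J+F)+H)(12) = 20
Step 4: Merge D(13) + (B+((J+F)+H))(20) = 33
Step 5: Merge G(24) + (D+(B+((J+F)+H)))(33) = 57
Read each symbol's code off the tree from the root (left child = 0, right child = 1).

Codes:
  J: 11100 (length 5)
  D: 10 (length 2)
  B: 110 (length 3)
  G: 0 (length 1)
  H: 1111 (length 4)
  F: 11101 (length 5)
Average code length: 127/57 = 2.2281 bits/symbol


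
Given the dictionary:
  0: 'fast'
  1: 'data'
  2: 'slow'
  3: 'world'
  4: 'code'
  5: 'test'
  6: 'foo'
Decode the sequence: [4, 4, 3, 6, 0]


Look up each index in the dictionary:
  4 -> 'code'
  4 -> 'code'
  3 -> 'world'
  6 -> 'foo'
  0 -> 'fast'

Decoded: "code code world foo fast"


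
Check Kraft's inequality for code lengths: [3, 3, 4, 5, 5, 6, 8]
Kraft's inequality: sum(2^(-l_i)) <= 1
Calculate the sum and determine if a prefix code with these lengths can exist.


Sum = 2^(-3) + 2^(-3) + 2^(-4) + 2^(-5) + 2^(-5) + 2^(-6) + 2^(-8)
    = 0.125 + 0.125 + 0.0625 + 0.03125 + 0.03125 + 0.015625 + 0.00390625
    = 101/256 = 0.39453125
Since 0.39453125 <= 1, Kraft's inequality IS satisfied.
A prefix code with these lengths CAN exist.

Kraft sum = 0.39453125. Satisfied.


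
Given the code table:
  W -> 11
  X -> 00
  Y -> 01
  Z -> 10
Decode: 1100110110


Decoding:
11 -> W
00 -> X
11 -> W
01 -> Y
10 -> Z


Result: WXWYZ


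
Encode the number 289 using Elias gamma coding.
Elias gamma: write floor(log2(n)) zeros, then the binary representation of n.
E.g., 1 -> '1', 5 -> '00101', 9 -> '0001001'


num_bits = floor(log2(289)) + 1 = 9
leading_zeros = num_bits - 1 = 8
binary(289) = 100100001

Elias gamma(289) = '00000000' + '100100001' = 00000000100100001 (17 bits)


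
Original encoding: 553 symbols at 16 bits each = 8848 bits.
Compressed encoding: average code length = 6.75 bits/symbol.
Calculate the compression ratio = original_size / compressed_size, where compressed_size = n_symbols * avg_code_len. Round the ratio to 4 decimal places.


original_size = n_symbols * orig_bits = 553 * 16 = 8848 bits
compressed_size = n_symbols * avg_code_len = 553 * 6.75 = 3732.75 bits
ratio = original_size / compressed_size = 8848 / 3732.75 = 2.3704

Compression ratio = 2.3704


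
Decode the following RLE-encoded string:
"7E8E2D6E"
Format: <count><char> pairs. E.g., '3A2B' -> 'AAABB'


Expanding each <count><char> pair:
  7E -> 'EEEEEEE'
  8E -> 'EEEEEEEE'
  2D -> 'DD'
  6E -> 'EEEEEE'

Decoded = EEEEEEEEEEEEEEEDDEEEEEE


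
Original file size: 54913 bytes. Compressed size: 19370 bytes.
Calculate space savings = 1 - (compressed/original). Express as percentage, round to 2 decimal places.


ratio = compressed/original = 19370/54913 = 0.35274
savings = 1 - ratio = 1 - 0.35274 = 0.64726
as a percentage: 0.64726 * 100 = 64.73%

Space savings = 1 - 19370/54913 = 64.73%


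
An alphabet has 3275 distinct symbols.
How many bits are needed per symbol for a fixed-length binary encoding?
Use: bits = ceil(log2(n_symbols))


log2(3275) = 11.6773
Bracket: 2^11 = 2048 < 3275 <= 2^12 = 4096
So ceil(log2(3275)) = 12

bits = ceil(log2(3275)) = ceil(11.6773) = 12 bits


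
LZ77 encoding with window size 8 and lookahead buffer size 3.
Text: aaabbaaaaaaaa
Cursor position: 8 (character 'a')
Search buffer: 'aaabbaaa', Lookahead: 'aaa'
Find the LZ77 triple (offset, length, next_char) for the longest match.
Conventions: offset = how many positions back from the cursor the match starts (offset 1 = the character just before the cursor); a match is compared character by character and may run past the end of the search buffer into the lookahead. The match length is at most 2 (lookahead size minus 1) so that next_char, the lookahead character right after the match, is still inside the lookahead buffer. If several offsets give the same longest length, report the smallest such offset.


Try each offset into the search buffer:
  offset=1 (pos 7, char 'a'): match length 2
  offset=2 (pos 6, char 'a'): match length 2
  offset=3 (pos 5, char 'a'): match length 2
  offset=4 (pos 4, char 'b'): match length 0
  offset=5 (pos 3, char 'b'): match length 0
  offset=6 (pos 2, char 'a'): match length 1
  offset=7 (pos 1, char 'a'): match length 2
  offset=8 (pos 0, char 'a'): match length 2
Longest match has length 2, found at offsets 1, 2, 3, 7, 8; take the smallest, offset 1.
next_char = character at position 8 + 2 = 10 -> 'a'

Best match: offset=1, length=2 (matching 'aa' starting at position 7)
LZ77 triple: (1, 2, 'a')


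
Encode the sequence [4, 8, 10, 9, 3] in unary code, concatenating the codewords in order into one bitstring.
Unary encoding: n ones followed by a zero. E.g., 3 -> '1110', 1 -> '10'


Encode each number as n ones followed by a terminating 0:
  4 -> 11110 (5 bits)
  8 -> 111111110 (9 bits)
  10 -> 11111111110 (11 bits)
  9 -> 1111111110 (10 bits)
  3 -> 1110 (4 bits)
Total length = 5 + 9 + 11 + 10 + 4 = 39 bits.

Unary([4, 8, 10, 9, 3]) = 111101111111101111111111011111111101110 (39 bits)


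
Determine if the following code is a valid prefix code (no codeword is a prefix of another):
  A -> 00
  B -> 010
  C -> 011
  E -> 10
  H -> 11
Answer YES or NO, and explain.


Checking each pair (does one codeword prefix another?):
  A='00' vs B='010': no prefix
  A='00' vs C='011': no prefix
  A='00' vs E='10': no prefix
  A='00' vs H='11': no prefix
  B='010' vs A='00': no prefix
  B='010' vs C='011': no prefix
  B='010' vs E='10': no prefix
  B='010' vs H='11': no prefix
  C='011' vs A='00': no prefix
  C='011' vs B='010': no prefix
  C='011' vs E='10': no prefix
  C='011' vs H='11': no prefix
  E='10' vs A='00': no prefix
  E='10' vs B='010': no prefix
  E='10' vs C='011': no prefix
  E='10' vs H='11': no prefix
  H='11' vs A='00': no prefix
  H='11' vs B='010': no prefix
  H='11' vs C='011': no prefix
  H='11' vs E='10': no prefix
No violation found over all pairs.

YES -- this is a valid prefix code. No codeword is a prefix of any other codeword.


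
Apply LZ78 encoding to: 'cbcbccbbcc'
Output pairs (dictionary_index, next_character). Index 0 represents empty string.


LZ78 encoding steps:
Dictionary: {0: ''}
Step 1: w='' (idx 0), next='c' -> output (0, 'c'), add 'c' as idx 1
Step 2: w='' (idx 0), next='b' -> output (0, 'b'), add 'b' as idx 2
Step 3: w='c' (idx 1), next='b' -> output (1, 'b'), add 'cb' as idx 3
Step 4: w='c' (idx 1), next='c' -> output (1, 'c'), add 'cc' as idx 4
Step 5: w='b' (idx 2), next='b' -> output (2, 'b'), add 'bb' as idx 5
Step 6: w='cc' (idx 4), end of input -> output (4, '')


Encoded: [(0, 'c'), (0, 'b'), (1, 'b'), (1, 'c'), (2, 'b'), (4, '')]


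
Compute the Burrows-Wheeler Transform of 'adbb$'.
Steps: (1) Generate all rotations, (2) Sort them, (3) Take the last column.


Rotations (sorted):
  0: $adbb -> last char: b
  1: adbb$ -> last char: $
  2: b$adb -> last char: b
  3: bb$ad -> last char: d
  4: dbb$a -> last char: a


BWT = b$bda


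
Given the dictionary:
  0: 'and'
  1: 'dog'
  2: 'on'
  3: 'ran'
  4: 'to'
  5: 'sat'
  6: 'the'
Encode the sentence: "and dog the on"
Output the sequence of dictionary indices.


Look up each word in the dictionary:
  'and' -> 0
  'dog' -> 1
  'the' -> 6
  'on' -> 2

Encoded: [0, 1, 6, 2]


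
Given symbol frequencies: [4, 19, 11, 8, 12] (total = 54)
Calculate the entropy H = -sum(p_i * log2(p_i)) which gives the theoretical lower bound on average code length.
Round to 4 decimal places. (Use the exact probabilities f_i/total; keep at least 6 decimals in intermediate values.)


Per-symbol terms -p_i * log2(p_i) with p_i = f_i/54:
  p = 4/54 = 0.074074: log2(p) = -3.754888, -p*log2(p) = 0.278140
  p = 19/54 = 0.351852: log2(p) = -1.506960, -p*log2(p) = 0.530227
  p = 11/54 = 0.203704: log2(p) = -2.295456, -p*log2(p) = 0.467593
  p = 8/54 = 0.148148: log2(p) = -2.754888, -p*log2(p) = 0.408131
  p = 12/54 = 0.222222: log2(p) = -2.169925, -p*log2(p) = 0.482206
H = 0.278140 + 0.530227 + 0.467593 + 0.408131 + 0.482206 = 2.166297

H = 2.1663 bits/symbol


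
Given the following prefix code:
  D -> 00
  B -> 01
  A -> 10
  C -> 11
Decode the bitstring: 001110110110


Decoding step by step:
Bits 00 -> D
Bits 11 -> C
Bits 10 -> A
Bits 11 -> C
Bits 01 -> B
Bits 10 -> A


Decoded message: DCACBA


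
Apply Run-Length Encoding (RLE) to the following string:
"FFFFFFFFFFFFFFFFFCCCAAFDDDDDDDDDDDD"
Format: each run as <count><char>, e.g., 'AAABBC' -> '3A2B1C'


Scanning runs left to right:
  i=0: run of 'F' x 17 -> '17F'
  i=17: run of 'C' x 3 -> '3C'
  i=20: run of 'A' x 2 -> '2A'
  i=22: run of 'F' x 1 -> '1F'
  i=23: run of 'D' x 12 -> '12D'

RLE = 17F3C2A1F12D


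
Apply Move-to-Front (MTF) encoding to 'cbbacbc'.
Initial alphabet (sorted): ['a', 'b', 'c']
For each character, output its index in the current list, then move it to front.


MTF encoding:
'c': index 2 in ['a', 'b', 'c'] -> ['c', 'a', 'b']
'b': index 2 in ['c', 'a', 'b'] -> ['b', 'c', 'a']
'b': index 0 in ['b', 'c', 'a'] -> ['b', 'c', 'a']
'a': index 2 in ['b', 'c', 'a'] -> ['a', 'b', 'c']
'c': index 2 in ['a', 'b', 'c'] -> ['c', 'a', 'b']
'b': index 2 in ['c', 'a', 'b'] -> ['b', 'c', 'a']
'c': index 1 in ['b', 'c', 'a'] -> ['c', 'b', 'a']


Output: [2, 2, 0, 2, 2, 2, 1]


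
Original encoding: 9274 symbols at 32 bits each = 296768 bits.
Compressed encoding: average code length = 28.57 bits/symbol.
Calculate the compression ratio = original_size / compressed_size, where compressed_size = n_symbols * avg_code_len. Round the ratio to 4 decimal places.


original_size = n_symbols * orig_bits = 9274 * 32 = 296768 bits
compressed_size = n_symbols * avg_code_len = 9274 * 28.57 = 264958.18 bits
ratio = original_size / compressed_size = 296768 / 264958.18 = 1.1201

Compression ratio = 1.1201


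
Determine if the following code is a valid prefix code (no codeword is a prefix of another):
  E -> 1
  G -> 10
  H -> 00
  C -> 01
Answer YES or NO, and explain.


Checking each pair (does one codeword prefix another?):
  E='1' vs G='10': prefix -- VIOLATION

NO -- this is NOT a valid prefix code. E (1) is a prefix of G (10).


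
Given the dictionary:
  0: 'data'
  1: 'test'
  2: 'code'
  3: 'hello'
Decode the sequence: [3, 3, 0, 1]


Look up each index in the dictionary:
  3 -> 'hello'
  3 -> 'hello'
  0 -> 'data'
  1 -> 'test'

Decoded: "hello hello data test"


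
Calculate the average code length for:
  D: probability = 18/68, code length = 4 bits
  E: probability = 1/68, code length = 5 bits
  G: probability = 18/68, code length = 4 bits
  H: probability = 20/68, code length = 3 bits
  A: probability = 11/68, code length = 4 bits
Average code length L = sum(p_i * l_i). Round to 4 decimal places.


Weighted contributions p_i * l_i:
  D: (18/68) * 4 = 72/68
  E: (1/68) * 5 = 5/68
  G: (18/68) * 4 = 72/68
  H: (20/68) * 3 = 60/68
  A: (11/68) * 4 = 44/68
Sum = (72 + 5 + 72 + 60 + 44)/68 = 253/68

L = 253/68 = 3.7206 bits/symbol


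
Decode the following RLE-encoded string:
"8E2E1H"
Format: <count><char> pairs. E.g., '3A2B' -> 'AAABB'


Expanding each <count><char> pair:
  8E -> 'EEEEEEEE'
  2E -> 'EE'
  1H -> 'H'

Decoded = EEEEEEEEEEH


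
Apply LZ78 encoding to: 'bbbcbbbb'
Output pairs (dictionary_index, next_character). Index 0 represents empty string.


LZ78 encoding steps:
Dictionary: {0: ''}
Step 1: w='' (idx 0), next='b' -> output (0, 'b'), add 'b' as idx 1
Step 2: w='b' (idx 1), next='b' -> output (1, 'b'), add 'bb' as idx 2
Step 3: w='' (idx 0), next='c' -> output (0, 'c'), add 'c' as idx 3
Step 4: w='bb' (idx 2), next='b' -> output (2, 'b'), add 'bbb' as idx 4
Step 5: w='b' (idx 1), end of input -> output (1, '')


Encoded: [(0, 'b'), (1, 'b'), (0, 'c'), (2, 'b'), (1, '')]


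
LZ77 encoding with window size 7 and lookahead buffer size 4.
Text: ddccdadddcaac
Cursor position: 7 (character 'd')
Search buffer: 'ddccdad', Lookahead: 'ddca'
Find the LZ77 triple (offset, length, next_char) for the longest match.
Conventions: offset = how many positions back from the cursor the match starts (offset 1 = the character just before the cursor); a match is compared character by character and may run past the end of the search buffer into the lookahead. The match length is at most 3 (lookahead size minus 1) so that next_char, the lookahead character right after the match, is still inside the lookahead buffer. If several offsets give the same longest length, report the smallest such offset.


Try each offset into the search buffer:
  offset=1 (pos 6, char 'd'): match length 2
  offset=2 (pos 5, char 'a'): match length 0
  offset=3 (pos 4, char 'd'): match length 1
  offset=4 (pos 3, char 'c'): match length 0
  offset=5 (pos 2, char 'c'): match length 0
  offset=6 (pos 1, char 'd'): match length 1
  offset=7 (pos 0, char 'd'): match length 3
Longest match has length 3 at offset 7.
next_char = character at position 7 + 3 = 10 -> 'a'

Best match: offset=7, length=3 (matching 'ddc' starting at position 0)
LZ77 triple: (7, 3, 'a')


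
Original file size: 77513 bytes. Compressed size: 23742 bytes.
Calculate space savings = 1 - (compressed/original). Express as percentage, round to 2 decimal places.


ratio = compressed/original = 23742/77513 = 0.306297
savings = 1 - ratio = 1 - 0.306297 = 0.693703
as a percentage: 0.693703 * 100 = 69.37%

Space savings = 1 - 23742/77513 = 69.37%


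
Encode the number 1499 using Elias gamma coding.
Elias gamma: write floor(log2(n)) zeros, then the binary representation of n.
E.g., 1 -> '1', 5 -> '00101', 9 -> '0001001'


num_bits = floor(log2(1499)) + 1 = 11
leading_zeros = num_bits - 1 = 10
binary(1499) = 10111011011

Elias gamma(1499) = '0000000000' + '10111011011' = 000000000010111011011 (21 bits)


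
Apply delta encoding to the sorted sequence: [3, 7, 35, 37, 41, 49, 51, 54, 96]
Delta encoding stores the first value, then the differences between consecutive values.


First value: 3
Deltas:
  7 - 3 = 4
  35 - 7 = 28
  37 - 35 = 2
  41 - 37 = 4
  49 - 41 = 8
  51 - 49 = 2
  54 - 51 = 3
  96 - 54 = 42


Delta encoded: [3, 4, 28, 2, 4, 8, 2, 3, 42]


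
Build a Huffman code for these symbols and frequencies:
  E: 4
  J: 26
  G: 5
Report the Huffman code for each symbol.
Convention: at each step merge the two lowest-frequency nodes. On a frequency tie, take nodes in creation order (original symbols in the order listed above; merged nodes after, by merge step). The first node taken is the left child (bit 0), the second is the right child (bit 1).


Huffman tree construction:
Step 1: Merge E(4) + G(5) = 9
Step 2: Merge (E+G)(9) + J(26) = 35
Read each symbol's code off the tree from the root (left child = 0, right child = 1).

Codes:
  E: 00 (length 2)
  J: 1 (length 1)
  G: 01 (length 2)
Average code length: 44/35 = 1.2571 bits/symbol


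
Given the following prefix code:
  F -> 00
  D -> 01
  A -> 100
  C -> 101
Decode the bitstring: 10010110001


Decoding step by step:
Bits 100 -> A
Bits 101 -> C
Bits 100 -> A
Bits 01 -> D


Decoded message: ACAD


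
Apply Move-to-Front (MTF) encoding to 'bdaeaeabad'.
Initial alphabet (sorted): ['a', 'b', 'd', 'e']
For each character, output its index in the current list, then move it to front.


MTF encoding:
'b': index 1 in ['a', 'b', 'd', 'e'] -> ['b', 'a', 'd', 'e']
'd': index 2 in ['b', 'a', 'd', 'e'] -> ['d', 'b', 'a', 'e']
'a': index 2 in ['d', 'b', 'a', 'e'] -> ['a', 'd', 'b', 'e']
'e': index 3 in ['a', 'd', 'b', 'e'] -> ['e', 'a', 'd', 'b']
'a': index 1 in ['e', 'a', 'd', 'b'] -> ['a', 'e', 'd', 'b']
'e': index 1 in ['a', 'e', 'd', 'b'] -> ['e', 'a', 'd', 'b']
'a': index 1 in ['e', 'a', 'd', 'b'] -> ['a', 'e', 'd', 'b']
'b': index 3 in ['a', 'e', 'd', 'b'] -> ['b', 'a', 'e', 'd']
'a': index 1 in ['b', 'a', 'e', 'd'] -> ['a', 'b', 'e', 'd']
'd': index 3 in ['a', 'b', 'e', 'd'] -> ['d', 'a', 'b', 'e']


Output: [1, 2, 2, 3, 1, 1, 1, 3, 1, 3]


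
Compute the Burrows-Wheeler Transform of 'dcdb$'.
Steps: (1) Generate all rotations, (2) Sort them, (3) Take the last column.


Rotations (sorted):
  0: $dcdb -> last char: b
  1: b$dcd -> last char: d
  2: cdb$d -> last char: d
  3: db$dc -> last char: c
  4: dcdb$ -> last char: $


BWT = bddc$


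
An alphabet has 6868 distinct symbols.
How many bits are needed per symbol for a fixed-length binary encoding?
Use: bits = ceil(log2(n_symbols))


log2(6868) = 12.7457
Bracket: 2^12 = 4096 < 6868 <= 2^13 = 8192
So ceil(log2(6868)) = 13

bits = ceil(log2(6868)) = ceil(12.7457) = 13 bits


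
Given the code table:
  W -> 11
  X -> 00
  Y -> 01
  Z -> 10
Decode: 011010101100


Decoding:
01 -> Y
10 -> Z
10 -> Z
10 -> Z
11 -> W
00 -> X


Result: YZZZWX


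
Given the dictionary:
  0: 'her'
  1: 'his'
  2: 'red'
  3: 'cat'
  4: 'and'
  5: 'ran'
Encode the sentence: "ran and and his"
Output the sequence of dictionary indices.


Look up each word in the dictionary:
  'ran' -> 5
  'and' -> 4
  'and' -> 4
  'his' -> 1

Encoded: [5, 4, 4, 1]


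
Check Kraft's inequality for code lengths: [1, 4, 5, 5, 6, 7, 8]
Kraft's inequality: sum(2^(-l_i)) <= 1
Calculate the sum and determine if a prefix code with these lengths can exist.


Sum = 2^(-1) + 2^(-4) + 2^(-5) + 2^(-5) + 2^(-6) + 2^(-7) + 2^(-8)
    = 0.5 + 0.0625 + 0.03125 + 0.03125 + 0.015625 + 0.0078125 + 0.00390625
    = 167/256 = 0.65234375
Since 0.65234375 <= 1, Kraft's inequality IS satisfied.
A prefix code with these lengths CAN exist.

Kraft sum = 0.65234375. Satisfied.


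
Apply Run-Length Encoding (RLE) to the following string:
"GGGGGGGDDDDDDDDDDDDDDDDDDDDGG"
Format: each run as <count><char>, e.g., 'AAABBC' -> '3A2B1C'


Scanning runs left to right:
  i=0: run of 'G' x 7 -> '7G'
  i=7: run of 'D' x 20 -> '20D'
  i=27: run of 'G' x 2 -> '2G'

RLE = 7G20D2G


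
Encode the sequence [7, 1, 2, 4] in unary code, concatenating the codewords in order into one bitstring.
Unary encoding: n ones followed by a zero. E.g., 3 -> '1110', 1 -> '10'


Encode each number as n ones followed by a terminating 0:
  7 -> 11111110 (8 bits)
  1 -> 10 (2 bits)
  2 -> 110 (3 bits)
  4 -> 11110 (5 bits)
Total length = 8 + 2 + 3 + 5 = 18 bits.

Unary([7, 1, 2, 4]) = 111111101011011110 (18 bits)


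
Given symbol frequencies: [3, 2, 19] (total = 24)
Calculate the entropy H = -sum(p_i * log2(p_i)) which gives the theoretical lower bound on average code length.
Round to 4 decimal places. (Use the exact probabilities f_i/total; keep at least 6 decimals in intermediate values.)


Per-symbol terms -p_i * log2(p_i) with p_i = f_i/24:
  p = 3/24 = 0.125000: log2(p) = -3.000000, -p*log2(p) = 0.375000
  p = 2/24 = 0.083333: log2(p) = -3.584963, -p*log2(p) = 0.298747
  p = 19/24 = 0.791667: log2(p) = -0.337035, -p*log2(p) = 0.266819
H = 0.375000 + 0.298747 + 0.266819 = 0.940566

H = 0.9406 bits/symbol


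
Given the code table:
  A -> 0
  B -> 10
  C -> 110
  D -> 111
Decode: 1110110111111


Decoding:
111 -> D
0 -> A
110 -> C
111 -> D
111 -> D


Result: DACDD


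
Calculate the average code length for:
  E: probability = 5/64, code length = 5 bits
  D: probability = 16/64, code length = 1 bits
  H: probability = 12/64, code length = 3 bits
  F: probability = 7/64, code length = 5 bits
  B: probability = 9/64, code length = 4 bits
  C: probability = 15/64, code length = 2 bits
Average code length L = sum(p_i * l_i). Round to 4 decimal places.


Weighted contributions p_i * l_i:
  E: (5/64) * 5 = 25/64
  D: (16/64) * 1 = 16/64
  H: (12/64) * 3 = 36/64
  F: (7/64) * 5 = 35/64
  B: (9/64) * 4 = 36/64
  C: (15/64) * 2 = 30/64
Sum = (25 + 16 + 36 + 35 + 36 + 30)/64 = 178/64

L = 178/64 = 2.7813 bits/symbol


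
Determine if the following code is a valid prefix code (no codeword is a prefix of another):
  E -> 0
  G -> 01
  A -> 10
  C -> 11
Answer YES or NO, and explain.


Checking each pair (does one codeword prefix another?):
  E='0' vs G='01': prefix -- VIOLATION

NO -- this is NOT a valid prefix code. E (0) is a prefix of G (01).


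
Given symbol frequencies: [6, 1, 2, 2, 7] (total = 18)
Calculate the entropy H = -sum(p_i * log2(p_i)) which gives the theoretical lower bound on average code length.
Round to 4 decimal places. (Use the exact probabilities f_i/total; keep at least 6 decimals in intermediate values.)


Per-symbol terms -p_i * log2(p_i) with p_i = f_i/18:
  p = 6/18 = 0.333333: log2(p) = -1.584963, -p*log2(p) = 0.528321
  p = 1/18 = 0.055556: log2(p) = -4.169925, -p*log2(p) = 0.231663
  p = 2/18 = 0.111111: log2(p) = -3.169925, -p*log2(p) = 0.352214
  p = 2/18 = 0.111111: log2(p) = -3.169925, -p*log2(p) = 0.352214
  p = 7/18 = 0.388889: log2(p) = -1.362570, -p*log2(p) = 0.529888
H = 0.528321 + 0.231663 + 0.352214 + 0.352214 + 0.529888 = 1.994300

H = 1.9943 bits/symbol


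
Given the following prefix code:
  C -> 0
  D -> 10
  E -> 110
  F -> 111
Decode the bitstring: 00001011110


Decoding step by step:
Bits 0 -> C
Bits 0 -> C
Bits 0 -> C
Bits 0 -> C
Bits 10 -> D
Bits 111 -> F
Bits 10 -> D


Decoded message: CCCCDFD


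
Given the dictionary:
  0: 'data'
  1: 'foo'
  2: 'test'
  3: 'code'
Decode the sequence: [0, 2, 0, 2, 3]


Look up each index in the dictionary:
  0 -> 'data'
  2 -> 'test'
  0 -> 'data'
  2 -> 'test'
  3 -> 'code'

Decoded: "data test data test code"


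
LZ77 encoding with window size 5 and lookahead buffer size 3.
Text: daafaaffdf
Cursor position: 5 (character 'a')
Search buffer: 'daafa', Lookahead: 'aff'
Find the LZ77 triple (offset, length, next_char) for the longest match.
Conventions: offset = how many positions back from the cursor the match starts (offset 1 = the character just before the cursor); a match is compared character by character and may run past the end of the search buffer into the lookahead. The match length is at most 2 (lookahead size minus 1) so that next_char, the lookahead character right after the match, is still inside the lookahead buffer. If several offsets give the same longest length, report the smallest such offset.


Try each offset into the search buffer:
  offset=1 (pos 4, char 'a'): match length 1
  offset=2 (pos 3, char 'f'): match length 0
  offset=3 (pos 2, char 'a'): match length 2
  offset=4 (pos 1, char 'a'): match length 1
  offset=5 (pos 0, char 'd'): match length 0
Longest match has length 2 at offset 3.
next_char = character at position 5 + 2 = 7 -> 'f'

Best match: offset=3, length=2 (matching 'af' starting at position 2)
LZ77 triple: (3, 2, 'f')


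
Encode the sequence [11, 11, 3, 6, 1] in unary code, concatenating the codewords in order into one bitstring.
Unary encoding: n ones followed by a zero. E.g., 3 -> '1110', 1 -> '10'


Encode each number as n ones followed by a terminating 0:
  11 -> 111111111110 (12 bits)
  11 -> 111111111110 (12 bits)
  3 -> 1110 (4 bits)
  6 -> 1111110 (7 bits)
  1 -> 10 (2 bits)
Total length = 12 + 12 + 4 + 7 + 2 = 37 bits.

Unary([11, 11, 3, 6, 1]) = 1111111111101111111111101110111111010 (37 bits)


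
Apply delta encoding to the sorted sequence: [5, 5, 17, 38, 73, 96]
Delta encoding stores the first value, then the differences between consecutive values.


First value: 5
Deltas:
  5 - 5 = 0
  17 - 5 = 12
  38 - 17 = 21
  73 - 38 = 35
  96 - 73 = 23


Delta encoded: [5, 0, 12, 21, 35, 23]


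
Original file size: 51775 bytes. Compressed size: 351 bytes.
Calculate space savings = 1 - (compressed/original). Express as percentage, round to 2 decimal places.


ratio = compressed/original = 351/51775 = 0.006779
savings = 1 - ratio = 1 - 0.006779 = 0.993221
as a percentage: 0.993221 * 100 = 99.32%

Space savings = 1 - 351/51775 = 99.32%


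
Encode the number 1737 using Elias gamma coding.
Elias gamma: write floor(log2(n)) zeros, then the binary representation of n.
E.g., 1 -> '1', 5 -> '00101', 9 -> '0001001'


num_bits = floor(log2(1737)) + 1 = 11
leading_zeros = num_bits - 1 = 10
binary(1737) = 11011001001

Elias gamma(1737) = '0000000000' + '11011001001' = 000000000011011001001 (21 bits)


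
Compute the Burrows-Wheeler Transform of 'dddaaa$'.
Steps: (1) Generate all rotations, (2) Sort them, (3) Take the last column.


Rotations (sorted):
  0: $dddaaa -> last char: a
  1: a$dddaa -> last char: a
  2: aa$ddda -> last char: a
  3: aaa$ddd -> last char: d
  4: daaa$dd -> last char: d
  5: ddaaa$d -> last char: d
  6: dddaaa$ -> last char: $


BWT = aaaddd$


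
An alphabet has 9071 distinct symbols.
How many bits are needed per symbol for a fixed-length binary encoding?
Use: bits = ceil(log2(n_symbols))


log2(9071) = 13.147
Bracket: 2^13 = 8192 < 9071 <= 2^14 = 16384
So ceil(log2(9071)) = 14

bits = ceil(log2(9071)) = ceil(13.147) = 14 bits


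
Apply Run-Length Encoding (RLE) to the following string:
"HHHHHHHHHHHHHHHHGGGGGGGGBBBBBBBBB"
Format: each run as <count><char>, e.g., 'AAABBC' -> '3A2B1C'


Scanning runs left to right:
  i=0: run of 'H' x 16 -> '16H'
  i=16: run of 'G' x 8 -> '8G'
  i=24: run of 'B' x 9 -> '9B'

RLE = 16H8G9B


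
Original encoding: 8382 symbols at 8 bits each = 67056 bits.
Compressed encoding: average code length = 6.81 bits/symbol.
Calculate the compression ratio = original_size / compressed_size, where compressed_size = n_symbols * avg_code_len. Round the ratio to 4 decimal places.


original_size = n_symbols * orig_bits = 8382 * 8 = 67056 bits
compressed_size = n_symbols * avg_code_len = 8382 * 6.81 = 57081.42 bits
ratio = original_size / compressed_size = 67056 / 57081.42 = 1.1747

Compression ratio = 1.1747


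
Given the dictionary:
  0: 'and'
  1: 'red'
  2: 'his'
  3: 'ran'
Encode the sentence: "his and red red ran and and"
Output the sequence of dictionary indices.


Look up each word in the dictionary:
  'his' -> 2
  'and' -> 0
  'red' -> 1
  'red' -> 1
  'ran' -> 3
  'and' -> 0
  'and' -> 0

Encoded: [2, 0, 1, 1, 3, 0, 0]


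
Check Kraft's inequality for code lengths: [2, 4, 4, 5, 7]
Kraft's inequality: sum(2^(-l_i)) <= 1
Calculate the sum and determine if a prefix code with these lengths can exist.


Sum = 2^(-2) + 2^(-4) + 2^(-4) + 2^(-5) + 2^(-7)
    = 0.25 + 0.0625 + 0.0625 + 0.03125 + 0.0078125
    = 53/128 = 0.4140625
Since 0.4140625 <= 1, Kraft's inequality IS satisfied.
A prefix code with these lengths CAN exist.

Kraft sum = 0.4140625. Satisfied.


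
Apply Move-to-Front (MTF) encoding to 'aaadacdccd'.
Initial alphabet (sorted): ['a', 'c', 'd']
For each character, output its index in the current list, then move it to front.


MTF encoding:
'a': index 0 in ['a', 'c', 'd'] -> ['a', 'c', 'd']
'a': index 0 in ['a', 'c', 'd'] -> ['a', 'c', 'd']
'a': index 0 in ['a', 'c', 'd'] -> ['a', 'c', 'd']
'd': index 2 in ['a', 'c', 'd'] -> ['d', 'a', 'c']
'a': index 1 in ['d', 'a', 'c'] -> ['a', 'd', 'c']
'c': index 2 in ['a', 'd', 'c'] -> ['c', 'a', 'd']
'd': index 2 in ['c', 'a', 'd'] -> ['d', 'c', 'a']
'c': index 1 in ['d', 'c', 'a'] -> ['c', 'd', 'a']
'c': index 0 in ['c', 'd', 'a'] -> ['c', 'd', 'a']
'd': index 1 in ['c', 'd', 'a'] -> ['d', 'c', 'a']


Output: [0, 0, 0, 2, 1, 2, 2, 1, 0, 1]


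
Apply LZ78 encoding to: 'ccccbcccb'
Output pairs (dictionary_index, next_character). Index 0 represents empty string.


LZ78 encoding steps:
Dictionary: {0: ''}
Step 1: w='' (idx 0), next='c' -> output (0, 'c'), add 'c' as idx 1
Step 2: w='c' (idx 1), next='c' -> output (1, 'c'), add 'cc' as idx 2
Step 3: w='c' (idx 1), next='b' -> output (1, 'b'), add 'cb' as idx 3
Step 4: w='cc' (idx 2), next='c' -> output (2, 'c'), add 'ccc' as idx 4
Step 5: w='' (idx 0), next='b' -> output (0, 'b'), add 'b' as idx 5


Encoded: [(0, 'c'), (1, 'c'), (1, 'b'), (2, 'c'), (0, 'b')]


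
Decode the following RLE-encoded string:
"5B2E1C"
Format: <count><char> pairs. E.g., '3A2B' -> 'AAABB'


Expanding each <count><char> pair:
  5B -> 'BBBBB'
  2E -> 'EE'
  1C -> 'C'

Decoded = BBBBBEEC


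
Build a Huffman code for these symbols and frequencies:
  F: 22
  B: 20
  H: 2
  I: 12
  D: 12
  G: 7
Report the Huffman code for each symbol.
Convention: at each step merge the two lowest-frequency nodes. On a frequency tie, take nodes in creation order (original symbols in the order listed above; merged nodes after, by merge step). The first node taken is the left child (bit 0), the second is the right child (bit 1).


Huffman tree construction:
Step 1: Merge H(2) + G(7) = 9
Step 2: Merge (H+G)(9) + I(12) = 21
Step 3: Merge D(12) + B(20) = 32
Step 4: Merge ((H+G)+I)(21) + F(22) = 43
Step 5: Merge (D+B)(32) + (((H+G)+I)+F)(43) = 75
Read each symbol's code off the tree from the root (left child = 0, right child = 1).

Codes:
  F: 11 (length 2)
  B: 01 (length 2)
  H: 1000 (length 4)
  I: 101 (length 3)
  D: 00 (length 2)
  G: 1001 (length 4)
Average code length: 180/75 = 2.4000 bits/symbol


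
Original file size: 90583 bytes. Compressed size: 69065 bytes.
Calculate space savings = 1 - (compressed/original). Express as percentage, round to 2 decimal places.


ratio = compressed/original = 69065/90583 = 0.76245
savings = 1 - ratio = 1 - 0.76245 = 0.23755
as a percentage: 0.23755 * 100 = 23.76%

Space savings = 1 - 69065/90583 = 23.76%


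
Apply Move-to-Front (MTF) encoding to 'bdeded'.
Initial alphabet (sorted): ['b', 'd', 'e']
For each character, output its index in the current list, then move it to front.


MTF encoding:
'b': index 0 in ['b', 'd', 'e'] -> ['b', 'd', 'e']
'd': index 1 in ['b', 'd', 'e'] -> ['d', 'b', 'e']
'e': index 2 in ['d', 'b', 'e'] -> ['e', 'd', 'b']
'd': index 1 in ['e', 'd', 'b'] -> ['d', 'e', 'b']
'e': index 1 in ['d', 'e', 'b'] -> ['e', 'd', 'b']
'd': index 1 in ['e', 'd', 'b'] -> ['d', 'e', 'b']


Output: [0, 1, 2, 1, 1, 1]


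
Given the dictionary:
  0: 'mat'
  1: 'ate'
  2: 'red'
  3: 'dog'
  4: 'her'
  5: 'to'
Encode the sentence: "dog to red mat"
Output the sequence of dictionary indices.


Look up each word in the dictionary:
  'dog' -> 3
  'to' -> 5
  'red' -> 2
  'mat' -> 0

Encoded: [3, 5, 2, 0]


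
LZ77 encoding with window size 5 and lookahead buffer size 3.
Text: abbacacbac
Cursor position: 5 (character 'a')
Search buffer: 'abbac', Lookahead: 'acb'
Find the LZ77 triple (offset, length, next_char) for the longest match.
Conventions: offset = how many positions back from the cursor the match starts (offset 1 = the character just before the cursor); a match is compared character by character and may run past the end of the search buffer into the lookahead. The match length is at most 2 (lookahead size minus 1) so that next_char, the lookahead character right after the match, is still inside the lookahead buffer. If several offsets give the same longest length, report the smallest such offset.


Try each offset into the search buffer:
  offset=1 (pos 4, char 'c'): match length 0
  offset=2 (pos 3, char 'a'): match length 2
  offset=3 (pos 2, char 'b'): match length 0
  offset=4 (pos 1, char 'b'): match length 0
  offset=5 (pos 0, char 'a'): match length 1
Longest match has length 2 at offset 2.
next_char = character at position 5 + 2 = 7 -> 'b'

Best match: offset=2, length=2 (matching 'ac' starting at position 3)
LZ77 triple: (2, 2, 'b')


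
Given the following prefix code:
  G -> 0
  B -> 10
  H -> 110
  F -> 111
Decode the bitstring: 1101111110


Decoding step by step:
Bits 110 -> H
Bits 111 -> F
Bits 111 -> F
Bits 0 -> G


Decoded message: HFFG


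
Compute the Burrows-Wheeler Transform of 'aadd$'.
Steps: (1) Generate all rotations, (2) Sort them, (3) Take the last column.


Rotations (sorted):
  0: $aadd -> last char: d
  1: aadd$ -> last char: $
  2: add$a -> last char: a
  3: d$aad -> last char: d
  4: dd$aa -> last char: a


BWT = d$ada


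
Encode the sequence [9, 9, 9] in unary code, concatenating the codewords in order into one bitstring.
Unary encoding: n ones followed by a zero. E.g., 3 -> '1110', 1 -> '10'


Encode each number as n ones followed by a terminating 0:
  9 -> 1111111110 (10 bits)
  9 -> 1111111110 (10 bits)
  9 -> 1111111110 (10 bits)
Total length = 10 + 10 + 10 = 30 bits.

Unary([9, 9, 9]) = 111111111011111111101111111110 (30 bits)
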